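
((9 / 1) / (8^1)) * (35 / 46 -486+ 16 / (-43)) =-546.31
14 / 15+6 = 104 / 15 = 6.93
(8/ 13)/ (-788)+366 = 937324/ 2561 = 366.00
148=148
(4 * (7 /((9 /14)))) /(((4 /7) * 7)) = 98 /9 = 10.89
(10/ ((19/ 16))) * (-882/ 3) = -47040/ 19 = -2475.79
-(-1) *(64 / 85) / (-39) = -64 / 3315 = -0.02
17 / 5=3.40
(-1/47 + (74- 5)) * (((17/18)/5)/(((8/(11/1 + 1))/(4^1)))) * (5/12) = 27557/846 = 32.57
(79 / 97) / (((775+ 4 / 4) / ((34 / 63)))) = 1343 / 2371068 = 0.00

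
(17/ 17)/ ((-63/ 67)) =-67/ 63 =-1.06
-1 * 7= -7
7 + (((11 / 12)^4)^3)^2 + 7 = 1122805593523279428962893345 / 79496847203390844133441536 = 14.12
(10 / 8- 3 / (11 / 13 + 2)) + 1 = 177 / 148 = 1.20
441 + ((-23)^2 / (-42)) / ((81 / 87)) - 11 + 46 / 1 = 524443 / 1134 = 462.47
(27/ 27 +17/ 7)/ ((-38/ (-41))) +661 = 88405/ 133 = 664.70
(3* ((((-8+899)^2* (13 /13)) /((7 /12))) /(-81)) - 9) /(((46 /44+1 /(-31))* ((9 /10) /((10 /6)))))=-1337095100 /14511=-92143.55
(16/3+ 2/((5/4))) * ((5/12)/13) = 2/9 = 0.22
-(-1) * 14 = 14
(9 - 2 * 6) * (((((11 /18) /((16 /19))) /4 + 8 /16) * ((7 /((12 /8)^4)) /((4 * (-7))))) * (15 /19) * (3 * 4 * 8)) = 3925 /513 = 7.65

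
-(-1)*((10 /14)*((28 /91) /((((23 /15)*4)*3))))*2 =50 /2093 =0.02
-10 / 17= -0.59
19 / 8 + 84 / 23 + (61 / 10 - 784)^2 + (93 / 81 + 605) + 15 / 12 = 75233135947 / 124200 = 605741.84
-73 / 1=-73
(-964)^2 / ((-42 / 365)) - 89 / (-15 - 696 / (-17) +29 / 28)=-2177789802964 / 269661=-8076028.06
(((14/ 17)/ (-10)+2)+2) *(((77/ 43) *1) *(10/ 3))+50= 53644/ 731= 73.38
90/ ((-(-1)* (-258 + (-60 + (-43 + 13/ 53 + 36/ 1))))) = -2385/ 8606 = -0.28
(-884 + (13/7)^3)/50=-60203/3430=-17.55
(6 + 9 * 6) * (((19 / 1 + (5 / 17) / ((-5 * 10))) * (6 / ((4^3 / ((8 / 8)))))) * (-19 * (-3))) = 6089.99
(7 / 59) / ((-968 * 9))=-7 / 514008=-0.00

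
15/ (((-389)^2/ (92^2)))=126960/ 151321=0.84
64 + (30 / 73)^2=341956 / 5329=64.17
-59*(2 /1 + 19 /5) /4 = -1711 /20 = -85.55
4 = 4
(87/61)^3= 658503/226981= 2.90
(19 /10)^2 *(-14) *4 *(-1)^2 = -5054 /25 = -202.16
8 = 8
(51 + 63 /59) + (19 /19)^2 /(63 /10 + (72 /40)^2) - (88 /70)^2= 1744175302 /34475175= 50.59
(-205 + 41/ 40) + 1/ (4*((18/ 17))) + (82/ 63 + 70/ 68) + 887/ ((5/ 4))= 2177095/ 4284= 508.19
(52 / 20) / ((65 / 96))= 96 / 25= 3.84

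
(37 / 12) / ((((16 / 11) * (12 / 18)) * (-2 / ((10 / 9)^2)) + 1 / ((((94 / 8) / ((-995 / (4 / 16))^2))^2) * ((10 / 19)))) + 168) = 22476575 / 25172121064304418144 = 0.00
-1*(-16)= 16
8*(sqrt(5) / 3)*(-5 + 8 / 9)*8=-2368*sqrt(5) / 27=-196.11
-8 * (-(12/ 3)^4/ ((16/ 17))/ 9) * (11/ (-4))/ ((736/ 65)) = -12155/ 207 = -58.72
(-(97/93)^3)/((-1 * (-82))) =-912673/65957274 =-0.01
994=994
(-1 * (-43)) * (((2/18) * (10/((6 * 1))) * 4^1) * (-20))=-17200/27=-637.04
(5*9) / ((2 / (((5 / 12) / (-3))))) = -25 / 8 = -3.12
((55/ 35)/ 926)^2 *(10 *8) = 2420/ 10504081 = 0.00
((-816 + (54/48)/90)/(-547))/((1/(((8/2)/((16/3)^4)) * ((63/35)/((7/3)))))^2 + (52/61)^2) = 0.00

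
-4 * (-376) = 1504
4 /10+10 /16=41 /40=1.02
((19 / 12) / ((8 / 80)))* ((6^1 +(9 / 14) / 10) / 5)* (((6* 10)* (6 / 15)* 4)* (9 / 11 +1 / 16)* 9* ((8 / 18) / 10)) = 500061 / 770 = 649.43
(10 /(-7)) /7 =-10 /49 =-0.20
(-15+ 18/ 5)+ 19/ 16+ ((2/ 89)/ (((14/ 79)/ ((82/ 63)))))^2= -1255218270097/ 123238720080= -10.19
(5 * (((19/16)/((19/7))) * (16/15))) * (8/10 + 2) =98/15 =6.53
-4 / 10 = -2 / 5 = -0.40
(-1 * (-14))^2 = 196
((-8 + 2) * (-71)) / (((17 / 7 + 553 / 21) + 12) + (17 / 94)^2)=79046856 / 7569685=10.44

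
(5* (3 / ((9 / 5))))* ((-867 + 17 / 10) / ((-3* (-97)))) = -43265 / 1746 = -24.78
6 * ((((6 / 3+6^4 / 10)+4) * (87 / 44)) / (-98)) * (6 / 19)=-265437 / 51205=-5.18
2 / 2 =1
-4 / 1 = -4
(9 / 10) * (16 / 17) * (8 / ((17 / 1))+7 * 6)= 51984 / 1445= 35.98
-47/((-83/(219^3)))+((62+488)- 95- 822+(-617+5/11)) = 5429390326/913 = 5946758.30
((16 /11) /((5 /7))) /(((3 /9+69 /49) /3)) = 3087 /880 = 3.51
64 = 64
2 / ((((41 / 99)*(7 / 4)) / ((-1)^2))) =792 / 287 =2.76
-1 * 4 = -4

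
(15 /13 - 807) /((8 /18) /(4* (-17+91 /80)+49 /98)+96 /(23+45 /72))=-69243741 /348556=-198.66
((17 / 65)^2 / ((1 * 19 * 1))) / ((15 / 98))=28322 / 1204125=0.02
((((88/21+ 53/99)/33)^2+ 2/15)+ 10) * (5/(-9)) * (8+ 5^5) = -83186936491217/4706920449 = -17673.33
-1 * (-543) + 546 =1089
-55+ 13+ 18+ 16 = -8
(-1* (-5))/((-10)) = -1/2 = -0.50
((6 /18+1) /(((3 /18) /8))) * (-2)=-128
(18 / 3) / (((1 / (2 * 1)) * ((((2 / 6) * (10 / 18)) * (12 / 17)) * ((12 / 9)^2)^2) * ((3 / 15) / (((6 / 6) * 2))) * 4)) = 37179 / 512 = 72.62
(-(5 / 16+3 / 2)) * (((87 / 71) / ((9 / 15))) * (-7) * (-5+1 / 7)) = -71485 / 568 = -125.85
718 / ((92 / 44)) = 7898 / 23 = 343.39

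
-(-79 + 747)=-668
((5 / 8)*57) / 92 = 0.39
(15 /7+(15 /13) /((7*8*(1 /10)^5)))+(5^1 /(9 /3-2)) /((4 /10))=377665 /182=2075.08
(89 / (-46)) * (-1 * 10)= 445 / 23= 19.35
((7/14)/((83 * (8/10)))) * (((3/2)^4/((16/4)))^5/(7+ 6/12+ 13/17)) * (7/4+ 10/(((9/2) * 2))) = 3391866381195/400686088978432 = 0.01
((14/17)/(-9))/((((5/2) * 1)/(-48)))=448/255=1.76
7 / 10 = 0.70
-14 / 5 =-2.80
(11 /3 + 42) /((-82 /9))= -411 /82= -5.01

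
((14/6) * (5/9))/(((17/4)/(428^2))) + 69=55942.12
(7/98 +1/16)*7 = 15/16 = 0.94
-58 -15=-73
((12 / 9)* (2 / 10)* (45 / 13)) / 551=12 / 7163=0.00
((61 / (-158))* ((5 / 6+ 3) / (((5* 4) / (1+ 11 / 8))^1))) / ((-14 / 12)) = 26657 / 176960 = 0.15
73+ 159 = 232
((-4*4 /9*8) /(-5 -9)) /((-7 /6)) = -128 /147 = -0.87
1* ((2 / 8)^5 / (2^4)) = 1 / 16384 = 0.00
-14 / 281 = -0.05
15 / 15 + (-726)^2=527077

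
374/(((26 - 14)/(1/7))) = 187/42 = 4.45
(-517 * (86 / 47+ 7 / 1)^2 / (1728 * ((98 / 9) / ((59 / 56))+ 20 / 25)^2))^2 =244629219970253675390625 / 6912074943073141547597824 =0.04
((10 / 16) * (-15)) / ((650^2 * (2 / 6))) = -9 / 135200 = -0.00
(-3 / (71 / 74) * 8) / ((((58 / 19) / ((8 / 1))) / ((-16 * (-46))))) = -99342336 / 2059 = -48247.86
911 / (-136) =-911 / 136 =-6.70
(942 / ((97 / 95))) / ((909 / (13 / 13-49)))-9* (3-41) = 2873294 / 9797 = 293.28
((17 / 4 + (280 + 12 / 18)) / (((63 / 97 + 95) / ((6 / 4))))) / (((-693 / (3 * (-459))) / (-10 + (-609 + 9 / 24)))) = -35874154953 / 6531712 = -5492.31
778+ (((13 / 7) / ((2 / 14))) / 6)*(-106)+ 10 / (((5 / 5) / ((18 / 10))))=1699 / 3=566.33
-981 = -981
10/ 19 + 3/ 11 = 167/ 209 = 0.80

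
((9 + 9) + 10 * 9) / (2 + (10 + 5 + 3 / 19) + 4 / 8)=6.12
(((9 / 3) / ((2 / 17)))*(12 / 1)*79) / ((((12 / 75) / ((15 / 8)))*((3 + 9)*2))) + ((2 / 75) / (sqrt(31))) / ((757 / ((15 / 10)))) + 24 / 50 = sqrt(31) / 586675 + 37773411 / 3200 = 11804.19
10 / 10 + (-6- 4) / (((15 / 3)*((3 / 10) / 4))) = -77 / 3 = -25.67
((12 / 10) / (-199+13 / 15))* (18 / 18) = -9 / 1486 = -0.01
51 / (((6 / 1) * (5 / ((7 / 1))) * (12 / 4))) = 119 / 30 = 3.97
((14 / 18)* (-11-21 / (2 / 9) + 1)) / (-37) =1463 / 666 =2.20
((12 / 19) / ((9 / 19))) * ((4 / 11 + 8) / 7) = 368 / 231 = 1.59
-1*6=-6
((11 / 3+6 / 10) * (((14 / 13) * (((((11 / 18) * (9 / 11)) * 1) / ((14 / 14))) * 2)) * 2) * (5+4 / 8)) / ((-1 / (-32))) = 315392 / 195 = 1617.39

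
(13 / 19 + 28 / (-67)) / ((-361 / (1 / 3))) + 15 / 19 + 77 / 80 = 64400941 / 36764240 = 1.75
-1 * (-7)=7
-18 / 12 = -3 / 2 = -1.50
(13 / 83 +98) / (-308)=-8147 / 25564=-0.32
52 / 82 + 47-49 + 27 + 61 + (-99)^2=405393 / 41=9887.63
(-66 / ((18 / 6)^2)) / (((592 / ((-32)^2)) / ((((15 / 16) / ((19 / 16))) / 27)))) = -7040 / 18981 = -0.37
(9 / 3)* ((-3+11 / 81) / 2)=-116 / 27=-4.30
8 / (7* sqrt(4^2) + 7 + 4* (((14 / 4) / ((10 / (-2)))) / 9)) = 360 / 1561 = 0.23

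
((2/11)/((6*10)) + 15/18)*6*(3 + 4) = 1932/55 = 35.13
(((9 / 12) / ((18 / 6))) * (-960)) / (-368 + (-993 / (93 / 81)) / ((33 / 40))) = 10230 / 60371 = 0.17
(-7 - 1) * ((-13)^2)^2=-228488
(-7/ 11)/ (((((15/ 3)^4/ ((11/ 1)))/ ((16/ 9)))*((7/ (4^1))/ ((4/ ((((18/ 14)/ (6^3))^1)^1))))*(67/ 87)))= -415744/ 41875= -9.93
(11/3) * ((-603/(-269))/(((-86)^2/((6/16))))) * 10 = 33165/7958096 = 0.00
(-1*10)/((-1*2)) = 5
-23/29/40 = -23/1160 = -0.02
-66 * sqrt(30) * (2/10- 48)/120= 144.00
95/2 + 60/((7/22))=236.07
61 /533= 0.11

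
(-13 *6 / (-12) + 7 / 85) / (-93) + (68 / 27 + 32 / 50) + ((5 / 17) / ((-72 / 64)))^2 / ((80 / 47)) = 3.13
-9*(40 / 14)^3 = -72000 / 343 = -209.91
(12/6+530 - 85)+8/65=29063/65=447.12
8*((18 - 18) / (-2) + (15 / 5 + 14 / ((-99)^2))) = 235336 / 9801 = 24.01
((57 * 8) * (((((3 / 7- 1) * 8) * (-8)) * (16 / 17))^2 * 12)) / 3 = 30601641984 / 14161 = 2160980.30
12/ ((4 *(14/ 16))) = 24/ 7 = 3.43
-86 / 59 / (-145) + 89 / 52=765867 / 444860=1.72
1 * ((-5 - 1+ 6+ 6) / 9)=2 / 3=0.67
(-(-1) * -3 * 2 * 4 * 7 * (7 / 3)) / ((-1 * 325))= 392 / 325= 1.21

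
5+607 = 612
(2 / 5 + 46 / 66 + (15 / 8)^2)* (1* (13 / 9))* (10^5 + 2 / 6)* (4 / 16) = 166566.47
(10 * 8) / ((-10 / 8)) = -64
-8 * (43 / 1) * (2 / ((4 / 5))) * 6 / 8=-645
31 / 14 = 2.21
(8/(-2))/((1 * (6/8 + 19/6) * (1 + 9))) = -24/235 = -0.10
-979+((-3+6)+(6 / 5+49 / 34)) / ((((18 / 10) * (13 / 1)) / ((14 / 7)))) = -1946272 / 1989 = -978.52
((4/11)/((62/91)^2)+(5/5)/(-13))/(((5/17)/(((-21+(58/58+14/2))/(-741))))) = 1650394/39165555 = 0.04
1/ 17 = 0.06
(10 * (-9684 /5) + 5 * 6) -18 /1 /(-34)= -328737 /17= -19337.47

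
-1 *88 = -88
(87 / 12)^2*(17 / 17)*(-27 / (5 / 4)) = -1135.35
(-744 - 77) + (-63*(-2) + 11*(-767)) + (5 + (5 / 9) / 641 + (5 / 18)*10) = -9124.22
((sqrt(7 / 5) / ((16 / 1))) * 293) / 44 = 293 * sqrt(35) / 3520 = 0.49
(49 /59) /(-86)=-49 /5074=-0.01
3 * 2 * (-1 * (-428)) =2568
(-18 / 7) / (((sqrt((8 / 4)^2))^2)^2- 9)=-18 / 49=-0.37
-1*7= -7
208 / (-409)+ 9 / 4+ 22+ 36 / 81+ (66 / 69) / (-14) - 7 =40578281 / 2370564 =17.12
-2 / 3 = -0.67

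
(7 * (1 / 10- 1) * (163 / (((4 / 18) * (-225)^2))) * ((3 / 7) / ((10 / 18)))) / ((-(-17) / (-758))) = 1667979 / 531250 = 3.14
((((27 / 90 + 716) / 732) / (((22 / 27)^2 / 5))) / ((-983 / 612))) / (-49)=266313177 / 2844165016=0.09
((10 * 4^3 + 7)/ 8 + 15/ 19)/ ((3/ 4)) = 108.89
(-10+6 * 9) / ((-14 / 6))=-18.86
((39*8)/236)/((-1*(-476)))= 0.00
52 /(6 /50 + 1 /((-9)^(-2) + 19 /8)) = 2011100 /20841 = 96.50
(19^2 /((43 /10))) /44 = 1805 /946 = 1.91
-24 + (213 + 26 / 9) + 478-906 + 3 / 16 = -33973 / 144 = -235.92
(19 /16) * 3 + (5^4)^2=6250057 /16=390628.56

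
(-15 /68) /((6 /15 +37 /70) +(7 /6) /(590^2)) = -54825750 /230791133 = -0.24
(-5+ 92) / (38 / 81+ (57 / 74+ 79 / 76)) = 19816164 / 519065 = 38.18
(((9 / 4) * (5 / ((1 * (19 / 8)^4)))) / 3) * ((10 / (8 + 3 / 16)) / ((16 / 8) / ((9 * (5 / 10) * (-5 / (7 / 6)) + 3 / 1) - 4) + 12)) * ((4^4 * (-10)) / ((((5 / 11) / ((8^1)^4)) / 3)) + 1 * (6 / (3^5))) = -837087.75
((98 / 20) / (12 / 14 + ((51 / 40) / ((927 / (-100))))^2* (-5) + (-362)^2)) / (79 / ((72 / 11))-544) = -4715997552 / 67089120308585195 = -0.00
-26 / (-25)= 26 / 25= 1.04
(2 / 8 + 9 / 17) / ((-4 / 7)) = -371 / 272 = -1.36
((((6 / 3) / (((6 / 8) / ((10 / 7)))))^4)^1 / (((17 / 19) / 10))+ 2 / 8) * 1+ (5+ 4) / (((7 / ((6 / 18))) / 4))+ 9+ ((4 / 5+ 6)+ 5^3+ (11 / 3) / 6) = 165128488787 / 66123540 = 2497.27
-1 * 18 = -18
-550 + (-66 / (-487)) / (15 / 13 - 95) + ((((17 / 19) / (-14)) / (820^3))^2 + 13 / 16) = -350935230627186154260385014677 / 639006364557616292608000000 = -549.19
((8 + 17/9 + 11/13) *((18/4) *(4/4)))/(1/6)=3768/13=289.85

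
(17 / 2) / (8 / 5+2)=85 / 36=2.36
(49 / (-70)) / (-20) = 7 / 200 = 0.04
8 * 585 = 4680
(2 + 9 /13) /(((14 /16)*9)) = 40 /117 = 0.34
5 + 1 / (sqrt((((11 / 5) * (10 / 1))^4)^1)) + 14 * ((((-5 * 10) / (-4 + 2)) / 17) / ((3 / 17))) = 176663 / 1452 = 121.67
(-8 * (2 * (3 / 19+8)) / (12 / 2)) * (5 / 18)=-6.04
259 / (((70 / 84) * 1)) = 1554 / 5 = 310.80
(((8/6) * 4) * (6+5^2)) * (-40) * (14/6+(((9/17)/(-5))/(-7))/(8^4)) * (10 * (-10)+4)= 528855877/357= 1481389.01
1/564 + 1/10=287/2820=0.10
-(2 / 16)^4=-1 / 4096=-0.00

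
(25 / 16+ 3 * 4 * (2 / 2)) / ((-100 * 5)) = -217 / 8000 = -0.03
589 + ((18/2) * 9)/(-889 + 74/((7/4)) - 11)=3535789/6004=588.91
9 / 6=3 / 2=1.50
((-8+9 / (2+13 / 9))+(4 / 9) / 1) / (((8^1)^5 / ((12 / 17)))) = -1379 / 12951552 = -0.00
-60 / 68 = -15 / 17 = -0.88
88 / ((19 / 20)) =1760 / 19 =92.63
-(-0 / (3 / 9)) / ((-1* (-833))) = 0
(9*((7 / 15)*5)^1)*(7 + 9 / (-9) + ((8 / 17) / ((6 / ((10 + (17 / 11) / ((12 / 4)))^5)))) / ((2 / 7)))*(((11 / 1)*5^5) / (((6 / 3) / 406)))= 312819159195271487500 / 60481971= 5172105902356.78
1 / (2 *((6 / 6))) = 1 / 2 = 0.50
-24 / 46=-12 / 23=-0.52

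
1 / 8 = 0.12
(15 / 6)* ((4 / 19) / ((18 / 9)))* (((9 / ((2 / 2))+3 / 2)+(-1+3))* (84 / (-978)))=-875 / 3097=-0.28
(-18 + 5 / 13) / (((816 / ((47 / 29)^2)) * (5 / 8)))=-505861 / 5575830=-0.09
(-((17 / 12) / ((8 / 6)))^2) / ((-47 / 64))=289 / 188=1.54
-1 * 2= -2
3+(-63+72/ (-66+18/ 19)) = -6294/ 103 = -61.11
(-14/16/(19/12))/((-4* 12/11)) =0.13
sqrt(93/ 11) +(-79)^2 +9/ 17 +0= sqrt(1023)/ 11 +106106/ 17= 6244.44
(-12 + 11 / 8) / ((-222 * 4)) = 85 / 7104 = 0.01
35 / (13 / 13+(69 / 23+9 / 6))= 70 / 11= 6.36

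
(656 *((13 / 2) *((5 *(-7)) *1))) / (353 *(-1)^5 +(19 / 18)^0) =18655 / 44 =423.98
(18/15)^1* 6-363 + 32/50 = -8879/25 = -355.16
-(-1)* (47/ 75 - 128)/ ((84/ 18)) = -9553/ 350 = -27.29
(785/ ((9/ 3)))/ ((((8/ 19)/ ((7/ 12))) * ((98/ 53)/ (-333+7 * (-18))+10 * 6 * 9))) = 282206715/ 420367424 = 0.67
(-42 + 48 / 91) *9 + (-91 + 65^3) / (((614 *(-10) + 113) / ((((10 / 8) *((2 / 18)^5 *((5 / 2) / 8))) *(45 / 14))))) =-85960065043003 / 230299288128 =-373.25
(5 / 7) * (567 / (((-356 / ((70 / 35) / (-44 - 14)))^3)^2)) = 405 / 1210843389805728978866176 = 0.00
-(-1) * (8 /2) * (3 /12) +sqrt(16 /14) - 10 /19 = 9 /19 +2 * sqrt(14) /7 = 1.54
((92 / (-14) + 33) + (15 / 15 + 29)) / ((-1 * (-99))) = 395 / 693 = 0.57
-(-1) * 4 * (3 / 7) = 12 / 7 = 1.71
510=510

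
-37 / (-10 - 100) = 37 / 110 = 0.34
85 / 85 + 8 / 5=13 / 5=2.60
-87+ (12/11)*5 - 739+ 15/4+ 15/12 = -8971/11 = -815.55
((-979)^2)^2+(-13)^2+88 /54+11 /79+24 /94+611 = 92091486023269438 /100251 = 918609151263.02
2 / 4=1 / 2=0.50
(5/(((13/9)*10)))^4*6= 19683/228488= 0.09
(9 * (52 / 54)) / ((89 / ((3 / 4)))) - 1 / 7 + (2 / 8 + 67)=67.18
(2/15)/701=2/10515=0.00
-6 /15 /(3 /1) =-2 /15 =-0.13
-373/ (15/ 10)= -746/ 3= -248.67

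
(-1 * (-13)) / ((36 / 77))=1001 / 36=27.81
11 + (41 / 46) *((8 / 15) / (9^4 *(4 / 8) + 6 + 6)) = 24990403 / 2271825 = 11.00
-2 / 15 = -0.13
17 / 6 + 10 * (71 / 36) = 203 / 9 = 22.56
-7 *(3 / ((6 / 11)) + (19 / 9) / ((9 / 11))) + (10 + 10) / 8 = -4379 / 81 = -54.06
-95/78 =-1.22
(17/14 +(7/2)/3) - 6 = -76/21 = -3.62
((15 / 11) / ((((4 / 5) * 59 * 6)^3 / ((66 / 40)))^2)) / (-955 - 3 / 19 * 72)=-653125 / 87706558313214045585408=-0.00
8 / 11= 0.73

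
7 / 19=0.37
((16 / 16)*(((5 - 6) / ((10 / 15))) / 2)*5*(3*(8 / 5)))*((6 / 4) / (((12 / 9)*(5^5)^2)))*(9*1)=-729 / 39062500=-0.00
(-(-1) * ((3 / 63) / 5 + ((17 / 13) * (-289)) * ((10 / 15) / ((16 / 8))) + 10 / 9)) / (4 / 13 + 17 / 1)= -511276 / 70875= -7.21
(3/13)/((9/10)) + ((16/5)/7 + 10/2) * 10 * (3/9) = 5036/273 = 18.45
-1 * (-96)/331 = 96/331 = 0.29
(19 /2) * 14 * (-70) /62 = -4655 /31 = -150.16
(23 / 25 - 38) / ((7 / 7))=-927 / 25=-37.08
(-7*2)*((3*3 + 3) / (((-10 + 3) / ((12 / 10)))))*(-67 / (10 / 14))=-67536 / 25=-2701.44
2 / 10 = 1 / 5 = 0.20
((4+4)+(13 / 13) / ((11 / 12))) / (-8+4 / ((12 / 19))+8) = 300 / 209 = 1.44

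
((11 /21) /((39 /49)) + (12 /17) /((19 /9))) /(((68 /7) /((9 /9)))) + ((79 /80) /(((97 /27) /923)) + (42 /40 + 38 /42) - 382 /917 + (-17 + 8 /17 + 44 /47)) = 239.75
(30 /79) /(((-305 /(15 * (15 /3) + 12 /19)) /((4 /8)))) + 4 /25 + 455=1041764844 /2289025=455.11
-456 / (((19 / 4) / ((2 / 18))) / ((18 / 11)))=-192 / 11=-17.45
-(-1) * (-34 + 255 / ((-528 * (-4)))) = -23851 / 704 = -33.88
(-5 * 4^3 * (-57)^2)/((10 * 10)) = -51984/5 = -10396.80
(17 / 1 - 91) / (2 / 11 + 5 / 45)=-252.62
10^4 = 10000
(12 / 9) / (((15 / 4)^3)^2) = 16384 / 34171875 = 0.00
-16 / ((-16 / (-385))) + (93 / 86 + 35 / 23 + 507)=246465 / 1978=124.60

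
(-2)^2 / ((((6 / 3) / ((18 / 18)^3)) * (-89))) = -0.02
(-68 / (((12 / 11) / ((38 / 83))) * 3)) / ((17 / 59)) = -24662 / 747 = -33.01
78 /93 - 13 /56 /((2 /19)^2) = -139659 /6944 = -20.11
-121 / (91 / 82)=-9922 / 91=-109.03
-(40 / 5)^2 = -64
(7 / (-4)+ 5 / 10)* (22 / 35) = -11 / 14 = -0.79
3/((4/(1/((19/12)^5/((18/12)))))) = 279936/2476099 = 0.11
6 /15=2 /5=0.40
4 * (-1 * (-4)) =16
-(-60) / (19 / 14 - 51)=-168 / 139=-1.21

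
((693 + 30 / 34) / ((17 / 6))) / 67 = 3.66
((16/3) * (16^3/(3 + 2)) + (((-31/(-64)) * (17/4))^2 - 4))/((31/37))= 158922439627/30474240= 5214.98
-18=-18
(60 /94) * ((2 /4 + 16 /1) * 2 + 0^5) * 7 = 6930 /47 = 147.45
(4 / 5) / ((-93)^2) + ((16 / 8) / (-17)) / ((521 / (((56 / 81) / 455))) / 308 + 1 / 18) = -239162684 / 18150354149805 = -0.00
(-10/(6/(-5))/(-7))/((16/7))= -25/48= -0.52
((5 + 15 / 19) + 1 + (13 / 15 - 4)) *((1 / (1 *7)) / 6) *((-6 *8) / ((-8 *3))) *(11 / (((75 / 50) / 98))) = 320936 / 2565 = 125.12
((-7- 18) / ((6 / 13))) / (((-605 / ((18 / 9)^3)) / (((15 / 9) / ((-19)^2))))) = 1300 / 393129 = 0.00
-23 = -23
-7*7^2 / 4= -343 / 4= -85.75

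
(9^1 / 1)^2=81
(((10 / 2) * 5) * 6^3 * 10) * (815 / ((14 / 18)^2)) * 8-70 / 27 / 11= 8469988556570 / 14553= 582009795.68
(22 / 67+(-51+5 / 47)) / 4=-12.64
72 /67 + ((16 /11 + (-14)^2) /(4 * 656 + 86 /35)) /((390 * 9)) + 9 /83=389183718386 /328957512741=1.18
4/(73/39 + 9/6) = 312/263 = 1.19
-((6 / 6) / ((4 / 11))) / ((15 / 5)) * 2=-11 / 6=-1.83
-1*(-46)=46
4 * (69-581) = -2048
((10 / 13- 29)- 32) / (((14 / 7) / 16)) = -6264 / 13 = -481.85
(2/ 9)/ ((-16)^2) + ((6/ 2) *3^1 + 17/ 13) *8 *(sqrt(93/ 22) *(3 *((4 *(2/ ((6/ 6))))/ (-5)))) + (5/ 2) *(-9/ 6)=-12864 *sqrt(2046)/ 715 - 4319/ 1152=-817.56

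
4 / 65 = 0.06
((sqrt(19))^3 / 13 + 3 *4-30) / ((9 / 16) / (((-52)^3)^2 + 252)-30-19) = 5693935655808 / 15500158174135-6010265414464 *sqrt(19) / 201502056263755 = 0.24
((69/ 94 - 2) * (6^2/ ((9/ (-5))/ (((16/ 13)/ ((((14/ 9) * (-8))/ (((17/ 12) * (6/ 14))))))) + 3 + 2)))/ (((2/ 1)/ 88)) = -2670360/ 46577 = -57.33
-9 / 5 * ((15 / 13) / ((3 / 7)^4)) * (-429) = 26411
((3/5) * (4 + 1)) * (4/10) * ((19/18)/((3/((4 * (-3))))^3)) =-1216/15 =-81.07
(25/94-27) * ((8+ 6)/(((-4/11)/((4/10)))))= 193501/470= 411.70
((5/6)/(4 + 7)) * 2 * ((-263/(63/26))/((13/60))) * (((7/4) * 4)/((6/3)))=-26300/99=-265.66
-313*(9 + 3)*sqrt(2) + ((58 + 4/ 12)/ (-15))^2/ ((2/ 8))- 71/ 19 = 87349/ 1539- 3756*sqrt(2) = -5255.03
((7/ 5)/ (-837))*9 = -7/ 465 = -0.02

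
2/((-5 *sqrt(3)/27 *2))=-3.12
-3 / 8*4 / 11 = -0.14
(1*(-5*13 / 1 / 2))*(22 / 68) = -715 / 68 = -10.51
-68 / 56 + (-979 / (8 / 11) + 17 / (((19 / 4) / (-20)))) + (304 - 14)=-1201169 / 1064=-1128.92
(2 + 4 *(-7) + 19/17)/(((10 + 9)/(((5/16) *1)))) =-2115/5168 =-0.41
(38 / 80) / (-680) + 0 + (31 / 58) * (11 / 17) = 272249 / 788800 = 0.35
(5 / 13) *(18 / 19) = 90 / 247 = 0.36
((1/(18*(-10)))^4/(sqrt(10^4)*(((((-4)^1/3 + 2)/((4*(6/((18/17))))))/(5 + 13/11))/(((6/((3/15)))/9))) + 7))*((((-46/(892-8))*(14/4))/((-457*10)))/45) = 119/1007526633048000000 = 0.00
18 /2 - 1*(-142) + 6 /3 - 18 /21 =1065 /7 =152.14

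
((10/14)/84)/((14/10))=25/4116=0.01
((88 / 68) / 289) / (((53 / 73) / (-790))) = -1268740 / 260389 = -4.87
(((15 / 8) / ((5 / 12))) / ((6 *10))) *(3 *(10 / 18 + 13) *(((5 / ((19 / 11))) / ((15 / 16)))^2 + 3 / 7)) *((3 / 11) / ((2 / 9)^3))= 3358580517 / 4447520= 755.16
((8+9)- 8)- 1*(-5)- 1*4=10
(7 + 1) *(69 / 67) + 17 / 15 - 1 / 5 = 9218 / 1005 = 9.17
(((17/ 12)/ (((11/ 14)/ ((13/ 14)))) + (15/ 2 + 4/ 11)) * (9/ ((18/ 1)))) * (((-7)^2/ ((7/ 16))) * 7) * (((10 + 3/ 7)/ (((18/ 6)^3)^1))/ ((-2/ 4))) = -2573396/ 891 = -2888.21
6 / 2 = 3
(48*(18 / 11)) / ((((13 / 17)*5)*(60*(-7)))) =-1224 / 25025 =-0.05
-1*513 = -513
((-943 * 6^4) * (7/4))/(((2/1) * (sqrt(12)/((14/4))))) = -1247589 * sqrt(3)/2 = -1080443.77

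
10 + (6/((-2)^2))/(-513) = 3419/342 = 10.00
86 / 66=43 / 33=1.30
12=12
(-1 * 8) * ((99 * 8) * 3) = -19008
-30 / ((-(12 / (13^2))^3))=24134045 / 288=83798.77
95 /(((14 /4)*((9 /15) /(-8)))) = -361.90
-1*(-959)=959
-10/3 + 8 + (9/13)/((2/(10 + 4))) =371/39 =9.51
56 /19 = 2.95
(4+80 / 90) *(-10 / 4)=-110 / 9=-12.22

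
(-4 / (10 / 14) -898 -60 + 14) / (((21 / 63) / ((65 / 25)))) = -185172 / 25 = -7406.88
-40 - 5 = -45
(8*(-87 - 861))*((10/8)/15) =-632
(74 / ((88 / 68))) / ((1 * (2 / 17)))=10693 / 22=486.05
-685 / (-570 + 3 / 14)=9590 / 7977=1.20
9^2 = 81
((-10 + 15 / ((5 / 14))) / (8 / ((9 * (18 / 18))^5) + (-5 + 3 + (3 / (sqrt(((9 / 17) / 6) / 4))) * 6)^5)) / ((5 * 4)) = 188159832011072223 / 37193495812677168049740159287 + 1131417660429597816 * sqrt(102) / 185967479063385840248700796435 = 0.00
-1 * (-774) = 774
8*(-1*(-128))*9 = 9216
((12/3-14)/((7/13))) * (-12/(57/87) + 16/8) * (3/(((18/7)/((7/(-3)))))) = -141050/171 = -824.85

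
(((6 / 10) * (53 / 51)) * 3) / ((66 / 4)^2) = 212 / 30855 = 0.01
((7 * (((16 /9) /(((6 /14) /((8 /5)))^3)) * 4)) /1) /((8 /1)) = 323.77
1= 1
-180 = -180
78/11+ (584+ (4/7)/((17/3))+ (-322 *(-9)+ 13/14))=1305305/374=3490.12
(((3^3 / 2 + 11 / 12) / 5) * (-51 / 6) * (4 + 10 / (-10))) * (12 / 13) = -8823 / 130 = -67.87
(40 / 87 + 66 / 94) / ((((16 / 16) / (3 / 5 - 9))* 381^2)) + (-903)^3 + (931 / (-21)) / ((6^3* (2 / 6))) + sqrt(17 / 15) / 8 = -17481967339601424611 / 23742533160 + sqrt(255) / 120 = -736314327.48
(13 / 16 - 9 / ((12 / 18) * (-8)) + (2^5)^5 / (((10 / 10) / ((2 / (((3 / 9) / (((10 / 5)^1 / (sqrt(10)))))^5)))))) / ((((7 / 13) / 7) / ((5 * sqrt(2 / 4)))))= 75846317314.27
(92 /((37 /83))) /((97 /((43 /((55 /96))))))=31521408 /197395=159.69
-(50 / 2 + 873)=-898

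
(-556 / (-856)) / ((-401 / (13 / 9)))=-1807 / 772326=-0.00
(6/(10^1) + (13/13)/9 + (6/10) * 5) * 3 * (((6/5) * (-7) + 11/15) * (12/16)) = -3841/60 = -64.02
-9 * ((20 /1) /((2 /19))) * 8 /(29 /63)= -861840 /29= -29718.62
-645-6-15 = -666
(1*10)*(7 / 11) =6.36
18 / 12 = 3 / 2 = 1.50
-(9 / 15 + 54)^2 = -2981.16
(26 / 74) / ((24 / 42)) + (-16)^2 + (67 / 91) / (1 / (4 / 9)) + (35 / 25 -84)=174.34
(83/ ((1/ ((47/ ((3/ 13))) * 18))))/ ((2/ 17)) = 2586363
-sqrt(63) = -3 * sqrt(7) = -7.94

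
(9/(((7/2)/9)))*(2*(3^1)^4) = 26244/7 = 3749.14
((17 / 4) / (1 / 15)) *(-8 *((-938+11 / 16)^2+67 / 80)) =-57352106967 / 128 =-448063335.68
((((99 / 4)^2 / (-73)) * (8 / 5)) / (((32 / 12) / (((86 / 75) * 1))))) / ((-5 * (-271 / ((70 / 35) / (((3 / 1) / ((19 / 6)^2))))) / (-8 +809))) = -4513514049 / 197830000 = -22.82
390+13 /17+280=11403 /17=670.76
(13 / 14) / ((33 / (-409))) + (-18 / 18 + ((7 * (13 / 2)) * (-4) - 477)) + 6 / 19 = -5891731 / 8778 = -671.19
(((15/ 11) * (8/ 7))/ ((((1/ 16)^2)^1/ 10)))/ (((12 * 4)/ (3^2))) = 57600/ 77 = 748.05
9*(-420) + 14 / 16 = -30233 / 8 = -3779.12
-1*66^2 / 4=-1089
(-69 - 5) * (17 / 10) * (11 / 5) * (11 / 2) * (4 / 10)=-76109 / 125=-608.87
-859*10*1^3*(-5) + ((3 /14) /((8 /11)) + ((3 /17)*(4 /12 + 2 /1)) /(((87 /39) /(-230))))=2369199309 /55216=42907.84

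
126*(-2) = -252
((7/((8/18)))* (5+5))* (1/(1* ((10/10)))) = 315/2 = 157.50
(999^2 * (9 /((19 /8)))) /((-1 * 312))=-2994003 /247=-12121.47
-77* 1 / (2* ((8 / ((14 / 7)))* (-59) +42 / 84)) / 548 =77 / 258108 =0.00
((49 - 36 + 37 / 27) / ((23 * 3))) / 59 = 388 / 109917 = 0.00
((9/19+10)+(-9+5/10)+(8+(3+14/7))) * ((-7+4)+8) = 2845/38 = 74.87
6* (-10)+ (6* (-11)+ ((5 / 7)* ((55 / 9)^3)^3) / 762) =22766453807992799 / 2066500888326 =11016.91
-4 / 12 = -1 / 3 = -0.33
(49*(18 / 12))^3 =397065.38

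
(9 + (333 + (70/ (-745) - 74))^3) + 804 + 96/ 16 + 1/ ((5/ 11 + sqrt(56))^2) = 2616628478335047979293/ 150763086931949 - 26620 * sqrt(14)/ 45576001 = 17355896.14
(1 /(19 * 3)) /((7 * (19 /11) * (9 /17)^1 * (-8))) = -187 /545832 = -0.00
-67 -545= -612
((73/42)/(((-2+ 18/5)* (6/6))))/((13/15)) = 1825/1456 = 1.25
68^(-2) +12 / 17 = 3265 / 4624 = 0.71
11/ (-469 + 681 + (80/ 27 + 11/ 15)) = 1485/ 29119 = 0.05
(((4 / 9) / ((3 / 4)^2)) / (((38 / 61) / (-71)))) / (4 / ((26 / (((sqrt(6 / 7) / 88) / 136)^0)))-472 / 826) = 6305936 / 29241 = 215.65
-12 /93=-0.13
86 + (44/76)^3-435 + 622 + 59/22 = 41629117/150898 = 275.88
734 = 734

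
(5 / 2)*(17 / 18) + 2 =157 / 36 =4.36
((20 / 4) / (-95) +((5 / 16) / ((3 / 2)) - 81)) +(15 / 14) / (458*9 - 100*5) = -467335895 / 5780712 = -80.84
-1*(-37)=37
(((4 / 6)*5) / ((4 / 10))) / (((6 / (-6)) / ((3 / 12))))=-25 / 12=-2.08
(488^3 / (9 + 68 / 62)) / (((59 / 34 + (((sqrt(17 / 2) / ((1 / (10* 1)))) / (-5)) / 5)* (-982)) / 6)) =-361345035929600 / 3954411062141 + 40896908676669440* sqrt(34) / 3954411062141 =60212.90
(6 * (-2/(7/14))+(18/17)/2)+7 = -280/17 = -16.47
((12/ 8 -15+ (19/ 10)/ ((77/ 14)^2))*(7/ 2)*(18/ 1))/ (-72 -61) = 146331/ 22990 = 6.36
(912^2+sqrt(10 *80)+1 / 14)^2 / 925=46577668 *sqrt(2) / 1295+135592447426689 / 181300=747940812.66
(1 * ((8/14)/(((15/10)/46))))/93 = 368/1953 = 0.19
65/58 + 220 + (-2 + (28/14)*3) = 13057/58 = 225.12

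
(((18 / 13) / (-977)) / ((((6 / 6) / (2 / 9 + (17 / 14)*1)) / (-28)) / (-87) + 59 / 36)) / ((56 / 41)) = -17431929 / 27538498715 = -0.00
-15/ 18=-5/ 6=-0.83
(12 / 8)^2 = 9 / 4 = 2.25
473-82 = 391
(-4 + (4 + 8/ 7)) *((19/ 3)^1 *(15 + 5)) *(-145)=-440800/ 21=-20990.48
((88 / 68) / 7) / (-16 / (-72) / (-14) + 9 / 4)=792 / 9571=0.08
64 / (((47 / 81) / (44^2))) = 10036224 / 47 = 213536.68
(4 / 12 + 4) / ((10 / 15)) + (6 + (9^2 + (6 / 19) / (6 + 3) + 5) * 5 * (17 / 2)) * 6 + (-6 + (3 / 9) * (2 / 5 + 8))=4175867 / 190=21978.25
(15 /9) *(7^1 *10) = 350 /3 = 116.67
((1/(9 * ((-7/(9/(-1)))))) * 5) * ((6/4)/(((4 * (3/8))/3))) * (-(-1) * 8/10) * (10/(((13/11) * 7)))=1320/637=2.07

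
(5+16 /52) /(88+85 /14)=322 /5707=0.06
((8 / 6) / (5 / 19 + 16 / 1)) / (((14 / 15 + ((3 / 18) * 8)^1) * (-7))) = -190 / 36771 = -0.01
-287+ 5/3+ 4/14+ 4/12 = -1993/7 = -284.71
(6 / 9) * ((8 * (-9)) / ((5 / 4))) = -192 / 5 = -38.40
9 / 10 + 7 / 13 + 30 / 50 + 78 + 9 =2315 / 26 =89.04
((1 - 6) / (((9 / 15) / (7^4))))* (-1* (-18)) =-360150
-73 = -73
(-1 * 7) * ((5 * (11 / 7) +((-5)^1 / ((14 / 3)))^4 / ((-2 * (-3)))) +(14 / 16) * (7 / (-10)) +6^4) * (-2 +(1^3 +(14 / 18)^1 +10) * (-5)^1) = 68601220669 / 123480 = 555565.44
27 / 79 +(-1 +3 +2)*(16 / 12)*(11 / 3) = 14147 / 711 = 19.90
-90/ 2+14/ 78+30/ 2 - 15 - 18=-2450/ 39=-62.82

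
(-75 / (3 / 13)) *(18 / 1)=-5850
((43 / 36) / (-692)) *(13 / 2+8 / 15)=-9073 / 747360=-0.01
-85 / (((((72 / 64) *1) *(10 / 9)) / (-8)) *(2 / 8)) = 2176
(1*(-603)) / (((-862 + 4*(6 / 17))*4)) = 10251 / 58520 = 0.18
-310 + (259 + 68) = 17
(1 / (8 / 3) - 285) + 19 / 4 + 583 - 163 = 1121 / 8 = 140.12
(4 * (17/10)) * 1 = 34/5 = 6.80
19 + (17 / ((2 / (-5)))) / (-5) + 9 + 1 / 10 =183 / 5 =36.60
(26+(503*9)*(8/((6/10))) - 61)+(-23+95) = 60397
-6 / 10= -3 / 5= -0.60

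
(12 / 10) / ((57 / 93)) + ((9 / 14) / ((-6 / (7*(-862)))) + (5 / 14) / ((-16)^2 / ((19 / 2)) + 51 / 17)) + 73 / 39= 9597100972 / 14757015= 650.34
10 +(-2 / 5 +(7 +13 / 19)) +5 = 2117 / 95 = 22.28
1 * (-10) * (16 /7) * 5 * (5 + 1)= -4800 /7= -685.71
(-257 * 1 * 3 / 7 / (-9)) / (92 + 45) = 257 / 2877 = 0.09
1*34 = 34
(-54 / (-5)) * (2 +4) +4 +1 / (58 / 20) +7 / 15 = 69.61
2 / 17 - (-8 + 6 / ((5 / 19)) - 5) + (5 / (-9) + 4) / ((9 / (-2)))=-71933 / 6885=-10.45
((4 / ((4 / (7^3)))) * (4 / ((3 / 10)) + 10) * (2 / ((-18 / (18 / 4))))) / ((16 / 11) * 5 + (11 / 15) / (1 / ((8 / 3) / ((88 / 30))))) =-132055 / 262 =-504.03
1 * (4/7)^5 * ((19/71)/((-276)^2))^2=0.00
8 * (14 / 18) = 56 / 9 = 6.22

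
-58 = -58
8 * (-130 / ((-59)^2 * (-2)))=520 / 3481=0.15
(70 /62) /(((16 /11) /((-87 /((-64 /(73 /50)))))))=489027 /317440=1.54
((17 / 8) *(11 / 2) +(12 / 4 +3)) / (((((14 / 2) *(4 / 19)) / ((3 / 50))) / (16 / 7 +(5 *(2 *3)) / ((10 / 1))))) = 596847 / 156800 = 3.81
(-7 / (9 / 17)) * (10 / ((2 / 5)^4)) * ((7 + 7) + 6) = -1859375 / 18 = -103298.61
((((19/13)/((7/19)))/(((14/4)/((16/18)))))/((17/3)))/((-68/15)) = -7220/184093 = -0.04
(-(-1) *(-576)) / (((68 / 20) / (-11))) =31680 / 17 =1863.53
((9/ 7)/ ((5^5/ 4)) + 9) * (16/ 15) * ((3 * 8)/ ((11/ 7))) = 2291328/ 15625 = 146.64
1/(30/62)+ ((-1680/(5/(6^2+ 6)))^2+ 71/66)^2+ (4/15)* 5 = 863797914666129077177/21780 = 39660143005791050.38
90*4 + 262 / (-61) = 21698 / 61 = 355.70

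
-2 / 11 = -0.18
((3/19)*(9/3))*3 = 27/19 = 1.42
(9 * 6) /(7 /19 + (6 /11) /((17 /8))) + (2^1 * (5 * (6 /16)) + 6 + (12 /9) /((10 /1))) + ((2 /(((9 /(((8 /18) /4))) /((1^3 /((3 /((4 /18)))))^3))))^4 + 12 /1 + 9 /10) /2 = 1474020453738357868629642685733 /14350062875972441396928507261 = 102.72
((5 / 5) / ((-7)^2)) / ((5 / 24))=24 / 245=0.10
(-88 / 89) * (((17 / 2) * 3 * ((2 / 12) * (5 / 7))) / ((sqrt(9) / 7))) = -1870 / 267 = -7.00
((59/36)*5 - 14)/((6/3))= -209/72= -2.90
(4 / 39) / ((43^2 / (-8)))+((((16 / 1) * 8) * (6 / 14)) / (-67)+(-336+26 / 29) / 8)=-167545519993 / 3923126844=-42.71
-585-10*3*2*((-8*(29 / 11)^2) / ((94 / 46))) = 5957745 / 5687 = 1047.61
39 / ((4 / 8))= 78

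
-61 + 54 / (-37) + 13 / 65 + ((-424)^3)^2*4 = 4299588170012414722 / 185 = 23241017135202241.74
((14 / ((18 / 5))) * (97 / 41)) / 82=3395 / 30258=0.11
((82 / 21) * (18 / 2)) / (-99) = -82 / 231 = -0.35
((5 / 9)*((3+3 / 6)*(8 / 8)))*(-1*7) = -245 / 18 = -13.61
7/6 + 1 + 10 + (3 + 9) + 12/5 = 797/30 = 26.57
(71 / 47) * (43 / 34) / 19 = 3053 / 30362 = 0.10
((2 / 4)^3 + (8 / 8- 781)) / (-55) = 6239 / 440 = 14.18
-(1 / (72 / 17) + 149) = -10745 / 72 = -149.24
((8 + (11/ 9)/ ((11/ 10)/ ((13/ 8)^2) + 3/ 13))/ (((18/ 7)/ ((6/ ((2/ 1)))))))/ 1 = 340753/ 29538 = 11.54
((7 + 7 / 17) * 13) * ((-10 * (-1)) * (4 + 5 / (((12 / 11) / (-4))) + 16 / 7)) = -197340 / 17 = -11608.24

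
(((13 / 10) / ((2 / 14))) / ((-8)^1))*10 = -91 / 8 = -11.38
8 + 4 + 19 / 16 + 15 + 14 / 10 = 2367 / 80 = 29.59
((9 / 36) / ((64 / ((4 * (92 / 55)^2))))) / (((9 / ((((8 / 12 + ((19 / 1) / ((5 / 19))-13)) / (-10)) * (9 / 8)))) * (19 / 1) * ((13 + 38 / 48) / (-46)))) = 5462983 / 951211250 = 0.01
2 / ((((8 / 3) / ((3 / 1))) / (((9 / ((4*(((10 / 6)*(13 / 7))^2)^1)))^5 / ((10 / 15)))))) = 26593117880808352923 / 11028679347920000000000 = 0.00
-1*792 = -792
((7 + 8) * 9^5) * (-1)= -885735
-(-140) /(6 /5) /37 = 350 /111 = 3.15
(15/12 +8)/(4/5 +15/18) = 5.66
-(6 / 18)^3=-1 / 27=-0.04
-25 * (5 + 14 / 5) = -195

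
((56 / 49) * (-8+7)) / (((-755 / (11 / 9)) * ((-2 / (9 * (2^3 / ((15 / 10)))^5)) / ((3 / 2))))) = -53.89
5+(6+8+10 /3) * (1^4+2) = 57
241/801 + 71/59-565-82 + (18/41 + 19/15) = -6237099118/9688095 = -643.79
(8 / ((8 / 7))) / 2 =7 / 2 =3.50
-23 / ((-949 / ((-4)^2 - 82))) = -1.60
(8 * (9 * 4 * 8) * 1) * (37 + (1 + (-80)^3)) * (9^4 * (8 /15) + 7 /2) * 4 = -82632927624192 /5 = -16526585524838.40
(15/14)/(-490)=-0.00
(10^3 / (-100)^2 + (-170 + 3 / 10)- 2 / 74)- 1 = -31566 / 185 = -170.63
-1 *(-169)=169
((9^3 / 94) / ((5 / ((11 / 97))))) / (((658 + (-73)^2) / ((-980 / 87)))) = -261954 / 791547257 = -0.00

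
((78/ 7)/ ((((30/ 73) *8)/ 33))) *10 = 31317/ 28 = 1118.46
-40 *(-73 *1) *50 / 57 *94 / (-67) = -13724000 / 3819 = -3593.61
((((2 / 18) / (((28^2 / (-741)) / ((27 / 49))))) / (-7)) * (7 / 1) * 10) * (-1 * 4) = -11115 / 4802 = -2.31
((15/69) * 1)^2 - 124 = -65571/529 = -123.95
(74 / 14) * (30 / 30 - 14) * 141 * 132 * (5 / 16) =-11190465 / 28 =-399659.46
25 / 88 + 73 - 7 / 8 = 1593 / 22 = 72.41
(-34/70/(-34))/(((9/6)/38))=38/105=0.36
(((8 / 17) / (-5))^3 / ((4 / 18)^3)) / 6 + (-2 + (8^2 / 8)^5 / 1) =20122411974 / 614125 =32765.99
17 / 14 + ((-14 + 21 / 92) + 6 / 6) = -7443 / 644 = -11.56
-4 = -4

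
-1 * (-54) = 54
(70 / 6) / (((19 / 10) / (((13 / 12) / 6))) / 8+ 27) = 4550 / 11043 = 0.41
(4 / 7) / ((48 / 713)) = 713 / 84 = 8.49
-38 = -38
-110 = -110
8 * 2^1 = 16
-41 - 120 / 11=-571 / 11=-51.91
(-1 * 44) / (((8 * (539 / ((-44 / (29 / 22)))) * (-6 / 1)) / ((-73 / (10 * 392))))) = 8833 / 8355480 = 0.00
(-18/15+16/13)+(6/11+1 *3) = 2557/715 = 3.58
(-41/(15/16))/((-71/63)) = 13776/355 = 38.81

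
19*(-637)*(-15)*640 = 116188800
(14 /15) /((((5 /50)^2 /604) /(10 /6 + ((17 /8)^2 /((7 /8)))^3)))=55334544185 /7056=7842197.31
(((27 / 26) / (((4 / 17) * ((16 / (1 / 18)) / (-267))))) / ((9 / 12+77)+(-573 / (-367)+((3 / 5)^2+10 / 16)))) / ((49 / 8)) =-13881775 / 1668585828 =-0.01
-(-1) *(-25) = -25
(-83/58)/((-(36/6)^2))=83/2088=0.04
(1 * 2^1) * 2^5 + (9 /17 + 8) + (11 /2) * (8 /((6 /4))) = 101.86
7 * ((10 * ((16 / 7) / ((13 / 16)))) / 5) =512 / 13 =39.38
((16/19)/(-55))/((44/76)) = -16/605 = -0.03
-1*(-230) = 230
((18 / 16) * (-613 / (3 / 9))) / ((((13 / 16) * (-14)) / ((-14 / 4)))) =-16551 / 26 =-636.58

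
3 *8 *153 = 3672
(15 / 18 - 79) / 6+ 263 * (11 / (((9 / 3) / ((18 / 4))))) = 155753 / 36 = 4326.47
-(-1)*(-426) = -426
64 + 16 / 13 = 848 / 13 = 65.23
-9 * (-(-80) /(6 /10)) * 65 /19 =-78000 /19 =-4105.26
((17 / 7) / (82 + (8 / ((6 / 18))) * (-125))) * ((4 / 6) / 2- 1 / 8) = -85 / 490224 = -0.00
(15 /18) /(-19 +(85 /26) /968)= -62920 /1434321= -0.04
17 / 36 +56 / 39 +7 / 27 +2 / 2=4447 / 1404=3.17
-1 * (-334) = 334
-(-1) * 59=59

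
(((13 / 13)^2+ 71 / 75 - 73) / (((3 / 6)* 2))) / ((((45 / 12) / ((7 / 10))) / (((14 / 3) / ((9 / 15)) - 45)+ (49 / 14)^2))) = 331.21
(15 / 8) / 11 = 15 / 88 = 0.17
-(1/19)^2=-1/361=-0.00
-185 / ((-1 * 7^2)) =185 / 49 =3.78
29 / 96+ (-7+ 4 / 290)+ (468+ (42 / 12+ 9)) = 6595517 / 13920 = 473.82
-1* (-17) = 17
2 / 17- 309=-5251 / 17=-308.88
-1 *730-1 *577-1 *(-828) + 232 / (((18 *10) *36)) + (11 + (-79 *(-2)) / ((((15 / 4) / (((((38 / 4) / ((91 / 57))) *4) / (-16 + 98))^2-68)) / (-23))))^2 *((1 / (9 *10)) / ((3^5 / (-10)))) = -377930435390248944557908457 / 190705093631951412150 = -1981753.23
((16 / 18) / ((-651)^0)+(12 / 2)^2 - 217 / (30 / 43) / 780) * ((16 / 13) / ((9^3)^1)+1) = 2701926139 / 73920600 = 36.55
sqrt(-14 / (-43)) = sqrt(602) / 43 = 0.57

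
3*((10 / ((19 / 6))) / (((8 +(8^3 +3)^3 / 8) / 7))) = 1120 / 288358649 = 0.00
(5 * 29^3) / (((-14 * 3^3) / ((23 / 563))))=-2804735 / 212814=-13.18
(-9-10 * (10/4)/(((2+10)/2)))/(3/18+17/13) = -1027/115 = -8.93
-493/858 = -0.57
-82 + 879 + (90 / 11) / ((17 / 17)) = 8857 / 11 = 805.18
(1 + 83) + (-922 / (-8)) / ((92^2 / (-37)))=2826847 / 33856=83.50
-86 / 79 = -1.09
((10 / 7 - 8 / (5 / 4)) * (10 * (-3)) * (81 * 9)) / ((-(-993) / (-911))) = -231113412 / 2317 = -99746.83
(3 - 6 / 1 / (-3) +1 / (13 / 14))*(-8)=-632 / 13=-48.62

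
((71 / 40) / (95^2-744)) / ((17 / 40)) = 71 / 140777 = 0.00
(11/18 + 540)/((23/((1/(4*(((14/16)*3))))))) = 9731/4347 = 2.24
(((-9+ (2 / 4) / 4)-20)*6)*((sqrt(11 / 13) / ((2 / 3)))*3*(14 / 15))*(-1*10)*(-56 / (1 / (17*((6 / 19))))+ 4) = -41010354*sqrt(143) / 247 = -1985475.73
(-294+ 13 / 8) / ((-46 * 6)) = 2339 / 2208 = 1.06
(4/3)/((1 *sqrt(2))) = 2 *sqrt(2)/3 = 0.94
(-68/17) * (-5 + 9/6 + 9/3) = 2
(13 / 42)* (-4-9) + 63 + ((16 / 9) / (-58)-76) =-62317 / 3654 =-17.05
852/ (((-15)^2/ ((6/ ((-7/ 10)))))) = -1136/ 35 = -32.46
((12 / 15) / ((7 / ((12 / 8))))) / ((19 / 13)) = 78 / 665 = 0.12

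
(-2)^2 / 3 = 4 / 3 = 1.33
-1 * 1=-1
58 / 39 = 1.49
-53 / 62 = -0.85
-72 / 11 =-6.55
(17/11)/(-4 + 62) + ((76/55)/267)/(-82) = 928291/34920930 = 0.03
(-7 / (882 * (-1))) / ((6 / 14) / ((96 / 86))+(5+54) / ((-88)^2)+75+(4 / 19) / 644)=1692064 / 16073552421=0.00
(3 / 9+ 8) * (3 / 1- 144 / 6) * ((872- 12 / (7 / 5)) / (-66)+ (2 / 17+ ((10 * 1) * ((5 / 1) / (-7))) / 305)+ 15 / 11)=69614675 / 34221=2034.27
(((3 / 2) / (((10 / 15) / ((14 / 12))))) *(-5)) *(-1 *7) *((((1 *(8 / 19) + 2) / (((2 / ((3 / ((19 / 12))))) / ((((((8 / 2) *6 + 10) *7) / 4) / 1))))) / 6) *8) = 6035085 / 361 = 16717.69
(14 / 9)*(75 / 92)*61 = 10675 / 138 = 77.36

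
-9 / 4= -2.25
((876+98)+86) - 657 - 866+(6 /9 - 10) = -1417 /3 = -472.33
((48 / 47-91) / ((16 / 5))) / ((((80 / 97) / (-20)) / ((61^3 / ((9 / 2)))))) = 465552784765 / 13536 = 34393675.00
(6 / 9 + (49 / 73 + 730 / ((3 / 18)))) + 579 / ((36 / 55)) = 1537649 / 292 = 5265.92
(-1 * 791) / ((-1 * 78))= 791 / 78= 10.14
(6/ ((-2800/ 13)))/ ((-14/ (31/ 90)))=403/ 588000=0.00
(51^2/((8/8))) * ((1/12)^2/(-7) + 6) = 1747583/112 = 15603.42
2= 2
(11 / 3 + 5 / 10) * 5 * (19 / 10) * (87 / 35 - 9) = -1805 / 7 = -257.86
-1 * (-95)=95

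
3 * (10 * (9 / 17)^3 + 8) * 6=170.71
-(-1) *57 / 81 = 19 / 27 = 0.70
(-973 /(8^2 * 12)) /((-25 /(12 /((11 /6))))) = 2919 /8800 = 0.33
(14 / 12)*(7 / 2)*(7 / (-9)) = -343 / 108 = -3.18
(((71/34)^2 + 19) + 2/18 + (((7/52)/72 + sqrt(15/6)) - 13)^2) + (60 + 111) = 1482379852945/4051067904 - 48665 *sqrt(10)/3744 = 324.82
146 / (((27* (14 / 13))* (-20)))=-949 / 3780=-0.25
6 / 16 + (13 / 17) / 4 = 77 / 136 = 0.57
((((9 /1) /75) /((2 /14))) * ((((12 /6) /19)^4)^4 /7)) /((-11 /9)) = -1769472 /79321388731095821112275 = -0.00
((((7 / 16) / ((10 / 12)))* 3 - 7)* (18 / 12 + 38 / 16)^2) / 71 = -208537 / 181760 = -1.15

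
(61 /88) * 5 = 305 /88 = 3.47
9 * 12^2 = 1296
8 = 8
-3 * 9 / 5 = -27 / 5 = -5.40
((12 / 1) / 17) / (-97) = -12 / 1649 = -0.01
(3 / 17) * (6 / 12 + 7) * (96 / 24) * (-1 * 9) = -810 / 17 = -47.65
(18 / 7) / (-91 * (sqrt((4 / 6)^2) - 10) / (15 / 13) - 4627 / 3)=-810 / 253967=-0.00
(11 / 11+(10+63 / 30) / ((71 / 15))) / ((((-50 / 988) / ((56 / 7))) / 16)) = -3193216 / 355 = -8994.97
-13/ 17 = -0.76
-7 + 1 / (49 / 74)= -269 / 49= -5.49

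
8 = 8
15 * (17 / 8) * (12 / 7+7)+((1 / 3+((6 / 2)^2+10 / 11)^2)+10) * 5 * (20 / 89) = 723141785 / 1809192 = 399.70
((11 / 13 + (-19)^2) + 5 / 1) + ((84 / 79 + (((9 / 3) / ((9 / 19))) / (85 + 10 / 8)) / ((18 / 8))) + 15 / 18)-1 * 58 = 5946069101 / 19133010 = 310.78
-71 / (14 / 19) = -1349 / 14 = -96.36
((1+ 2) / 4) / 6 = 1 / 8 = 0.12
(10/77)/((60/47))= 47/462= 0.10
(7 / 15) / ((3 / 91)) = 637 / 45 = 14.16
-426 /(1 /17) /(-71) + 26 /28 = 1441 /14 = 102.93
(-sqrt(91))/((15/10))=-2 * sqrt(91)/3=-6.36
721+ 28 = 749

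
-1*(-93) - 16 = 77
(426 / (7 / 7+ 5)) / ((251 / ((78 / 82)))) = 2769 / 10291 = 0.27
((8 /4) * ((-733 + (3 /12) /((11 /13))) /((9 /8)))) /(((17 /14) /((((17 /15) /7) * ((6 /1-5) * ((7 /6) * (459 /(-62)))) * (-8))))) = -12000.60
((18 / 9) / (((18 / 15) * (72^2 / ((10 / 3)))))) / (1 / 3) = 25 / 7776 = 0.00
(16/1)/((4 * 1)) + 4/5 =24/5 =4.80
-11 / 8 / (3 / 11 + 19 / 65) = -7865 / 3232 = -2.43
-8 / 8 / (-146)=0.01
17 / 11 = 1.55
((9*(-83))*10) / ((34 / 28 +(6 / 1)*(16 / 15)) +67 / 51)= -26667900 / 31873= -836.69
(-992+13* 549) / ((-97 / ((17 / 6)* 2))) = -104465 / 291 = -358.99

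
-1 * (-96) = 96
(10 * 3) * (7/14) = 15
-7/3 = -2.33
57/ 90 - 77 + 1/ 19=-43499/ 570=-76.31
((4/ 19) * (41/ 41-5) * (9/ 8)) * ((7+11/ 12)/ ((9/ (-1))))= 0.83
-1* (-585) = 585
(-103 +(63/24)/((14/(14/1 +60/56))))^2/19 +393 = 46219627/50176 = 921.15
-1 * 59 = -59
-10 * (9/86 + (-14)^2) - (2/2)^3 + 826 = -1136.05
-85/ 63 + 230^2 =3332615/ 63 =52898.65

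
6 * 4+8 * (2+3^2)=112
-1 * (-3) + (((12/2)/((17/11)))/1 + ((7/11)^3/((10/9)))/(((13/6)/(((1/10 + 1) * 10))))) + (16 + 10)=4553972/133705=34.06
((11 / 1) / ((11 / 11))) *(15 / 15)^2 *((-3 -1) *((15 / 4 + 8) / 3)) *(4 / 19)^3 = -33088 / 20577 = -1.61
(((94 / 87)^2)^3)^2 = 475920314814253376475136 / 188031682201497672618081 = 2.53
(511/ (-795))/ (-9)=511/ 7155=0.07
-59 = -59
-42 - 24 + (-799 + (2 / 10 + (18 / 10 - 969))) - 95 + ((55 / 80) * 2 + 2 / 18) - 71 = -143749 / 72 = -1996.51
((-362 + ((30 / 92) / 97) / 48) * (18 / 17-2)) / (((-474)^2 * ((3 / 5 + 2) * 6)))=43073165 / 443106905904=0.00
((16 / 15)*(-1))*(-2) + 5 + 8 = 227 / 15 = 15.13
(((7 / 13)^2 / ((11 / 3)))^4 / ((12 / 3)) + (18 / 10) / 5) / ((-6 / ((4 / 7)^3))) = -1146570024596856 / 102412198143830575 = -0.01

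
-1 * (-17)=17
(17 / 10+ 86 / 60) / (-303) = -47 / 4545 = -0.01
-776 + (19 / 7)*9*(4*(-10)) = -12272 / 7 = -1753.14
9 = 9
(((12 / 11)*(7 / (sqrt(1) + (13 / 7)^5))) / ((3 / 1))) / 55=117649 / 58700125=0.00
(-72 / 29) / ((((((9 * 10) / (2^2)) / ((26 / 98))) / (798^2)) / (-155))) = 83798208 / 29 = 2889593.38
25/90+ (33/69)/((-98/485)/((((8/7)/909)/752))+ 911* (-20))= 3878479705/13962699792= 0.28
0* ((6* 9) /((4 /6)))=0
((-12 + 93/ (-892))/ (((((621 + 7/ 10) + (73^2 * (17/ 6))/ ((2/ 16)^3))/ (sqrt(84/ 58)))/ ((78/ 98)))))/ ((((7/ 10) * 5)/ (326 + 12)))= -164222370 * sqrt(1218)/ 39575203838947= -0.00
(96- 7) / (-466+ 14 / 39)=-3471 / 18160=-0.19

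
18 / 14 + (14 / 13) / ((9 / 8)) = 1837 / 819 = 2.24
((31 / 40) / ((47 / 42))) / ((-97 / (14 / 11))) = -0.01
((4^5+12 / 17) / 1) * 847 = 14754740 / 17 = 867925.88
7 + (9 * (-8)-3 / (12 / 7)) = -267 / 4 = -66.75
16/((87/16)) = 256/87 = 2.94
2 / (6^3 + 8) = 1 / 112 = 0.01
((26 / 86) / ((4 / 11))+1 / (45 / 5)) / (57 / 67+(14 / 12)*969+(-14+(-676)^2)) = 0.00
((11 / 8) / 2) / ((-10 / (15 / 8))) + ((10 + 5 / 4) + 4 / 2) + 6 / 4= 3743 / 256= 14.62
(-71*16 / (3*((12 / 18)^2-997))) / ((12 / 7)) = 1988 / 8969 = 0.22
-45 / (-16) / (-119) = -45 / 1904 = -0.02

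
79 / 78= 1.01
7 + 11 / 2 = 25 / 2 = 12.50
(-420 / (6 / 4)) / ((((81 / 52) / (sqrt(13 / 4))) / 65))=-473200 *sqrt(13) / 81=-21063.54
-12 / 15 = -4 / 5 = -0.80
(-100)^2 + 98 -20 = 10078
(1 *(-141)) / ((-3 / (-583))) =-27401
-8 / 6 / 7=-0.19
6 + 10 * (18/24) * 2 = 21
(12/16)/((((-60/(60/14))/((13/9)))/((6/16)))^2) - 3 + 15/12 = -263255/150528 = -1.75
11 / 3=3.67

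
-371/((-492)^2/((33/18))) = -4081/1452384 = -0.00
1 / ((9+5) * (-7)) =-1 / 98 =-0.01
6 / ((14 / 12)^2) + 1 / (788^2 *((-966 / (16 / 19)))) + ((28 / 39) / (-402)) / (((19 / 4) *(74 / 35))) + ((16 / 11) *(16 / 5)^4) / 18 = 42690933952548189859 / 3314172092907926250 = 12.88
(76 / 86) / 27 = 0.03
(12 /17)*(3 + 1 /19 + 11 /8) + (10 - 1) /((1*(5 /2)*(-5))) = 38847 /16150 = 2.41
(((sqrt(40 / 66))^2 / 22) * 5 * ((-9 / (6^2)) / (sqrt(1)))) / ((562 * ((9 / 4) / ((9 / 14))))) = -25 / 1428042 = -0.00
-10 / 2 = -5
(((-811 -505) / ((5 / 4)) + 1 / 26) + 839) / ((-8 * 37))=27789 / 38480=0.72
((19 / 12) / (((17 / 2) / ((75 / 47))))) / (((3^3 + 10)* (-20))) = -95 / 236504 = -0.00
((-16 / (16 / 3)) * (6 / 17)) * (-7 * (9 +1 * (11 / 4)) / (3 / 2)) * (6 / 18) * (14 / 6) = 2303 / 51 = 45.16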